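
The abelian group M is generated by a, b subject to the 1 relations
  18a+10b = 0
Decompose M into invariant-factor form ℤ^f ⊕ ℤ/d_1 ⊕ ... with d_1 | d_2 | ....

rank_ℚ(R)=1; free=2−1=1
SNF(R) diag = [2] → torsion [2]

Answer: M ≅ ℤ^1 ⊕ ℤ/2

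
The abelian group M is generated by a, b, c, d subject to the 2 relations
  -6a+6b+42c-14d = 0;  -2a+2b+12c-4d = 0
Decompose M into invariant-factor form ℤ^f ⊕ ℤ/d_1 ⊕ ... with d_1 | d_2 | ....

rank_ℚ(R)=2; free=4−2=2
SNF(R) diag = [2, 2] → torsion [2, 2]

Answer: M ≅ ℤ^2 ⊕ ℤ/2 ⊕ ℤ/2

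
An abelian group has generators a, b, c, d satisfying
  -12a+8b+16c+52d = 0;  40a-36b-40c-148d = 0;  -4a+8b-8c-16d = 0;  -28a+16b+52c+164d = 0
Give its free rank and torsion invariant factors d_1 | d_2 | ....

rank_ℚ(R)=4; free=4−4=0
SNF(R) diag = [4, 4, 4, 4] → torsion [4, 4, 4, 4]

Answer: M ≅ ℤ/4 ⊕ ℤ/4 ⊕ ℤ/4 ⊕ ℤ/4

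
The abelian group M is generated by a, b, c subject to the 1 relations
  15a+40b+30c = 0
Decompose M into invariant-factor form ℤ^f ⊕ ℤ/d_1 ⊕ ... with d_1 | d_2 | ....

Answer: M ≅ ℤ^2 ⊕ ℤ/5

Derivation:
rank_ℚ(R)=1; free=3−1=2
SNF(R) diag = [5] → torsion [5]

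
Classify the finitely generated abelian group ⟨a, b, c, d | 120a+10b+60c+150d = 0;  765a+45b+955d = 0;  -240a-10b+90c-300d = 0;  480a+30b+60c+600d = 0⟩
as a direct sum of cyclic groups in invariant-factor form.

rank_ℚ(R)=4; free=4−4=0
SNF(R) diag = [5, 10, 30, 30] → torsion [5, 10, 30, 30]

Answer: M ≅ ℤ/5 ⊕ ℤ/10 ⊕ ℤ/30 ⊕ ℤ/30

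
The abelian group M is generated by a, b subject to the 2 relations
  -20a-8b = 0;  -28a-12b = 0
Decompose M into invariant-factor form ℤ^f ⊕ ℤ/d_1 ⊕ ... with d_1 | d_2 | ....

Answer: M ≅ ℤ/4 ⊕ ℤ/4

Derivation:
rank_ℚ(R)=2; free=2−2=0
SNF(R) diag = [4, 4] → torsion [4, 4]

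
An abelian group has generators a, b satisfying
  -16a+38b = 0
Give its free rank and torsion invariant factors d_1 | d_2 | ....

rank_ℚ(R)=1; free=2−1=1
SNF(R) diag = [2] → torsion [2]

Answer: M ≅ ℤ^1 ⊕ ℤ/2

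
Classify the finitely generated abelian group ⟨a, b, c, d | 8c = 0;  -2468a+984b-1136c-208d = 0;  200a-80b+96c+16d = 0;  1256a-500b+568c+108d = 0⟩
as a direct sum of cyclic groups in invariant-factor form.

Answer: M ≅ ℤ/4 ⊕ ℤ/4 ⊕ ℤ/8 ⊕ ℤ/16

Derivation:
rank_ℚ(R)=4; free=4−4=0
SNF(R) diag = [4, 4, 8, 16] → torsion [4, 4, 8, 16]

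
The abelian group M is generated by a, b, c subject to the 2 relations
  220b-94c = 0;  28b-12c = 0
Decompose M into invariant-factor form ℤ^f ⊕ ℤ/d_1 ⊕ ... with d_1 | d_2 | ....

rank_ℚ(R)=2; free=3−2=1
SNF(R) diag = [2, 4] → torsion [2, 4]

Answer: M ≅ ℤ^1 ⊕ ℤ/2 ⊕ ℤ/4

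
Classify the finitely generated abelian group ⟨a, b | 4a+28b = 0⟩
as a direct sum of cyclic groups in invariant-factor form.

rank_ℚ(R)=1; free=2−1=1
SNF(R) diag = [4] → torsion [4]

Answer: M ≅ ℤ^1 ⊕ ℤ/4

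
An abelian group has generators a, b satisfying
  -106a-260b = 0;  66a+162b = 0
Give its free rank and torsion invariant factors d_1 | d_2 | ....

Answer: M ≅ ℤ/2 ⊕ ℤ/6

Derivation:
rank_ℚ(R)=2; free=2−2=0
SNF(R) diag = [2, 6] → torsion [2, 6]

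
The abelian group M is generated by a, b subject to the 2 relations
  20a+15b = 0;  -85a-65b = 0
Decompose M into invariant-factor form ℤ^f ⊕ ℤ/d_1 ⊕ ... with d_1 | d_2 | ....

rank_ℚ(R)=2; free=2−2=0
SNF(R) diag = [5, 5] → torsion [5, 5]

Answer: M ≅ ℤ/5 ⊕ ℤ/5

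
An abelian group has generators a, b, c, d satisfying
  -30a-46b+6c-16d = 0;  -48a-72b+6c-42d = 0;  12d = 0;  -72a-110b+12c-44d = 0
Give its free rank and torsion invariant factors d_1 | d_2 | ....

rank_ℚ(R)=4; free=4−4=0
SNF(R) diag = [2, 6, 6, 12] → torsion [2, 6, 6, 12]

Answer: M ≅ ℤ/2 ⊕ ℤ/6 ⊕ ℤ/6 ⊕ ℤ/12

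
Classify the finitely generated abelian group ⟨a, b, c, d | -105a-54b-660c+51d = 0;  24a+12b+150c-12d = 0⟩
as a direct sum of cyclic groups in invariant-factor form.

rank_ℚ(R)=2; free=4−2=2
SNF(R) diag = [3, 6] → torsion [3, 6]

Answer: M ≅ ℤ^2 ⊕ ℤ/3 ⊕ ℤ/6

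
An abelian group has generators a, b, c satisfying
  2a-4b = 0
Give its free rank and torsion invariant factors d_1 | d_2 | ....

rank_ℚ(R)=1; free=3−1=2
SNF(R) diag = [2] → torsion [2]

Answer: M ≅ ℤ^2 ⊕ ℤ/2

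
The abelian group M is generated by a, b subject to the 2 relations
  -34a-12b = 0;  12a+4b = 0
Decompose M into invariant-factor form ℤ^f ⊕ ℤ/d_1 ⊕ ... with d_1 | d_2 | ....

rank_ℚ(R)=2; free=2−2=0
SNF(R) diag = [2, 4] → torsion [2, 4]

Answer: M ≅ ℤ/2 ⊕ ℤ/4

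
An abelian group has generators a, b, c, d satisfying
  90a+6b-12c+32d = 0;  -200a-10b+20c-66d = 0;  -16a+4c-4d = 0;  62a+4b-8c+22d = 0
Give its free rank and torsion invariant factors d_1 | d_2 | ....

Answer: M ≅ ℤ/2 ⊕ ℤ/2 ⊕ ℤ/4 ⊕ ℤ/12

Derivation:
rank_ℚ(R)=4; free=4−4=0
SNF(R) diag = [2, 2, 4, 12] → torsion [2, 2, 4, 12]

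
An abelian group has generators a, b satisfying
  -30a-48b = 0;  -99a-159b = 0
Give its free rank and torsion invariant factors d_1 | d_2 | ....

rank_ℚ(R)=2; free=2−2=0
SNF(R) diag = [3, 6] → torsion [3, 6]

Answer: M ≅ ℤ/3 ⊕ ℤ/6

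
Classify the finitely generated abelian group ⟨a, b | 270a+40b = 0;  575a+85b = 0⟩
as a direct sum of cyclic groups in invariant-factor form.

Answer: M ≅ ℤ/5 ⊕ ℤ/10

Derivation:
rank_ℚ(R)=2; free=2−2=0
SNF(R) diag = [5, 10] → torsion [5, 10]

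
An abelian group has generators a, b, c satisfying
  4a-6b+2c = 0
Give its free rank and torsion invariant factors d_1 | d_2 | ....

Answer: M ≅ ℤ^2 ⊕ ℤ/2

Derivation:
rank_ℚ(R)=1; free=3−1=2
SNF(R) diag = [2] → torsion [2]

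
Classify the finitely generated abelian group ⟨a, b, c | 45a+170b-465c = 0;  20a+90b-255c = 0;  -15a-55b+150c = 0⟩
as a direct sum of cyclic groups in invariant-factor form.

rank_ℚ(R)=3; free=3−3=0
SNF(R) diag = [5, 5, 15] → torsion [5, 5, 15]

Answer: M ≅ ℤ/5 ⊕ ℤ/5 ⊕ ℤ/15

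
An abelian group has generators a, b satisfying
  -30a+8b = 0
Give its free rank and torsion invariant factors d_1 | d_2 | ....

rank_ℚ(R)=1; free=2−1=1
SNF(R) diag = [2] → torsion [2]

Answer: M ≅ ℤ^1 ⊕ ℤ/2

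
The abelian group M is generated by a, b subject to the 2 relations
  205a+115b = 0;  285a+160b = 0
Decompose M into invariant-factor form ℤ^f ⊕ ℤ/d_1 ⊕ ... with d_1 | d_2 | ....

rank_ℚ(R)=2; free=2−2=0
SNF(R) diag = [5, 5] → torsion [5, 5]

Answer: M ≅ ℤ/5 ⊕ ℤ/5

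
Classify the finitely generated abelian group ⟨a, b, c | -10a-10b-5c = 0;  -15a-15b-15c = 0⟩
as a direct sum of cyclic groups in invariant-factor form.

Answer: M ≅ ℤ^1 ⊕ ℤ/5 ⊕ ℤ/15

Derivation:
rank_ℚ(R)=2; free=3−2=1
SNF(R) diag = [5, 15] → torsion [5, 15]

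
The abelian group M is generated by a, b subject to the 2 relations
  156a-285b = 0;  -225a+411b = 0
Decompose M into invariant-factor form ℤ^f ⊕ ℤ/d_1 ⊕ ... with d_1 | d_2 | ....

Answer: M ≅ ℤ/3 ⊕ ℤ/3

Derivation:
rank_ℚ(R)=2; free=2−2=0
SNF(R) diag = [3, 3] → torsion [3, 3]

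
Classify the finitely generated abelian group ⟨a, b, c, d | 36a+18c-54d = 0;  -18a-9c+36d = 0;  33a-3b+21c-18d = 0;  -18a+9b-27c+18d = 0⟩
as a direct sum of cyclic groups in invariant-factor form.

rank_ℚ(R)=4; free=4−4=0
SNF(R) diag = [3, 9, 9, 18] → torsion [3, 9, 9, 18]

Answer: M ≅ ℤ/3 ⊕ ℤ/9 ⊕ ℤ/9 ⊕ ℤ/18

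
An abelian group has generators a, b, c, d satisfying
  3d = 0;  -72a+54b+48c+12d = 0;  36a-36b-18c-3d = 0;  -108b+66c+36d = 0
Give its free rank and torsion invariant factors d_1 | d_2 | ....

Answer: M ≅ ℤ/3 ⊕ ℤ/6 ⊕ ℤ/18 ⊕ ℤ/36

Derivation:
rank_ℚ(R)=4; free=4−4=0
SNF(R) diag = [3, 6, 18, 36] → torsion [3, 6, 18, 36]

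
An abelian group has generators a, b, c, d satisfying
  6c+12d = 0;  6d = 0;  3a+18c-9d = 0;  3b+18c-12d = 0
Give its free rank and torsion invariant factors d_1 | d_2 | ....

rank_ℚ(R)=4; free=4−4=0
SNF(R) diag = [3, 3, 6, 6] → torsion [3, 3, 6, 6]

Answer: M ≅ ℤ/3 ⊕ ℤ/3 ⊕ ℤ/6 ⊕ ℤ/6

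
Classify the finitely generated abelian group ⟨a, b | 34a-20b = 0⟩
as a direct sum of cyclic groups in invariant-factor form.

Answer: M ≅ ℤ^1 ⊕ ℤ/2

Derivation:
rank_ℚ(R)=1; free=2−1=1
SNF(R) diag = [2] → torsion [2]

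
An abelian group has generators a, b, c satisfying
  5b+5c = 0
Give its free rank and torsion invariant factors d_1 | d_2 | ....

Answer: M ≅ ℤ^2 ⊕ ℤ/5

Derivation:
rank_ℚ(R)=1; free=3−1=2
SNF(R) diag = [5] → torsion [5]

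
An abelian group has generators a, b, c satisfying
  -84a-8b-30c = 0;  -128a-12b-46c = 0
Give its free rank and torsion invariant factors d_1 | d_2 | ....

Answer: M ≅ ℤ^1 ⊕ ℤ/2 ⊕ ℤ/4

Derivation:
rank_ℚ(R)=2; free=3−2=1
SNF(R) diag = [2, 4] → torsion [2, 4]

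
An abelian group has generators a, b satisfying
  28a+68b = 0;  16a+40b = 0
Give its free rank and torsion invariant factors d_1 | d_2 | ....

rank_ℚ(R)=2; free=2−2=0
SNF(R) diag = [4, 8] → torsion [4, 8]

Answer: M ≅ ℤ/4 ⊕ ℤ/8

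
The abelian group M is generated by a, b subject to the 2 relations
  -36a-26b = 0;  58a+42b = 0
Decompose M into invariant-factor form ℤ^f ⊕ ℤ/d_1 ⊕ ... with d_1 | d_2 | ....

rank_ℚ(R)=2; free=2−2=0
SNF(R) diag = [2, 2] → torsion [2, 2]

Answer: M ≅ ℤ/2 ⊕ ℤ/2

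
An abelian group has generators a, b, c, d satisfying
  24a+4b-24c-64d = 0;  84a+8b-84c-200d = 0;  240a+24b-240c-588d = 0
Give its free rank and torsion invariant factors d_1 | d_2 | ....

rank_ℚ(R)=3; free=4−3=1
SNF(R) diag = [4, 12, 36] → torsion [4, 12, 36]

Answer: M ≅ ℤ^1 ⊕ ℤ/4 ⊕ ℤ/12 ⊕ ℤ/36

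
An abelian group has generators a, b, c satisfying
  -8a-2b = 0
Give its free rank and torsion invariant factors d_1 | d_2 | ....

Answer: M ≅ ℤ^2 ⊕ ℤ/2

Derivation:
rank_ℚ(R)=1; free=3−1=2
SNF(R) diag = [2] → torsion [2]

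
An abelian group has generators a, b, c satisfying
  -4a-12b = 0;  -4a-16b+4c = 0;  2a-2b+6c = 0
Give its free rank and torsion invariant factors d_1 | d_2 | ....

Answer: M ≅ ℤ/2 ⊕ ℤ/4 ⊕ ℤ/4

Derivation:
rank_ℚ(R)=3; free=3−3=0
SNF(R) diag = [2, 4, 4] → torsion [2, 4, 4]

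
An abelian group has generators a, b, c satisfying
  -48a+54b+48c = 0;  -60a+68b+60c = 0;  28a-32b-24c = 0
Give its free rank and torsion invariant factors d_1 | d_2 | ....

Answer: M ≅ ℤ/2 ⊕ ℤ/4 ⊕ ℤ/12

Derivation:
rank_ℚ(R)=3; free=3−3=0
SNF(R) diag = [2, 4, 12] → torsion [2, 4, 12]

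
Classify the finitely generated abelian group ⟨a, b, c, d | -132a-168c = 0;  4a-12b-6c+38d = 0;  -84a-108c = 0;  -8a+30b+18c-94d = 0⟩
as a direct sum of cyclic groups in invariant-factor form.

Answer: M ≅ ℤ/2 ⊕ ℤ/6 ⊕ ℤ/12 ⊕ ℤ/12

Derivation:
rank_ℚ(R)=4; free=4−4=0
SNF(R) diag = [2, 6, 12, 12] → torsion [2, 6, 12, 12]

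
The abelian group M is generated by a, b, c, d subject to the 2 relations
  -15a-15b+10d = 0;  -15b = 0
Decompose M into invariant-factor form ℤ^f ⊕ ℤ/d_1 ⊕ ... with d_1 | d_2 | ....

Answer: M ≅ ℤ^2 ⊕ ℤ/5 ⊕ ℤ/15

Derivation:
rank_ℚ(R)=2; free=4−2=2
SNF(R) diag = [5, 15] → torsion [5, 15]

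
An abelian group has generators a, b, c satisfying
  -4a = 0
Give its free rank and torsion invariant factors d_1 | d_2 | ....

rank_ℚ(R)=1; free=3−1=2
SNF(R) diag = [4] → torsion [4]

Answer: M ≅ ℤ^2 ⊕ ℤ/4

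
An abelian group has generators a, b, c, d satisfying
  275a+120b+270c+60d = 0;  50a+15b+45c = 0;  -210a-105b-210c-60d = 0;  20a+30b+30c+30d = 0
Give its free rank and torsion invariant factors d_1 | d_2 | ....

rank_ℚ(R)=4; free=4−4=0
SNF(R) diag = [5, 15, 15, 30] → torsion [5, 15, 15, 30]

Answer: M ≅ ℤ/5 ⊕ ℤ/15 ⊕ ℤ/15 ⊕ ℤ/30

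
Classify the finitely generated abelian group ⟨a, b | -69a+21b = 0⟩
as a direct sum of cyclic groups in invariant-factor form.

Answer: M ≅ ℤ^1 ⊕ ℤ/3

Derivation:
rank_ℚ(R)=1; free=2−1=1
SNF(R) diag = [3] → torsion [3]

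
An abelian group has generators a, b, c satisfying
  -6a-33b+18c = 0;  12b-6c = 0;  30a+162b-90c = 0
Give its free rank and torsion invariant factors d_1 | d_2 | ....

Answer: M ≅ ℤ/3 ⊕ ℤ/6 ⊕ ℤ/6

Derivation:
rank_ℚ(R)=3; free=3−3=0
SNF(R) diag = [3, 6, 6] → torsion [3, 6, 6]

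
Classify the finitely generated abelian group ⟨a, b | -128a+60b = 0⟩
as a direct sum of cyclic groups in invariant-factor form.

rank_ℚ(R)=1; free=2−1=1
SNF(R) diag = [4] → torsion [4]

Answer: M ≅ ℤ^1 ⊕ ℤ/4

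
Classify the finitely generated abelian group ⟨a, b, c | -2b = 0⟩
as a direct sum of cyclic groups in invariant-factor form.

Answer: M ≅ ℤ^2 ⊕ ℤ/2

Derivation:
rank_ℚ(R)=1; free=3−1=2
SNF(R) diag = [2] → torsion [2]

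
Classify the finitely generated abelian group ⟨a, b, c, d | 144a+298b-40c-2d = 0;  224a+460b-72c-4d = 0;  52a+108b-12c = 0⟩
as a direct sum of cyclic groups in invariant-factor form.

rank_ℚ(R)=3; free=4−3=1
SNF(R) diag = [2, 4, 8] → torsion [2, 4, 8]

Answer: M ≅ ℤ^1 ⊕ ℤ/2 ⊕ ℤ/4 ⊕ ℤ/8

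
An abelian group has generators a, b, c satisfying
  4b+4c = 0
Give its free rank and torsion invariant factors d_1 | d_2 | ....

rank_ℚ(R)=1; free=3−1=2
SNF(R) diag = [4] → torsion [4]

Answer: M ≅ ℤ^2 ⊕ ℤ/4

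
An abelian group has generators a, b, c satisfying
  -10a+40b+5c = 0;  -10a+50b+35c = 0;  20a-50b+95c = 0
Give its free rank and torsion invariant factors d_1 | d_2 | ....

rank_ℚ(R)=3; free=3−3=0
SNF(R) diag = [5, 10, 30] → torsion [5, 10, 30]

Answer: M ≅ ℤ/5 ⊕ ℤ/10 ⊕ ℤ/30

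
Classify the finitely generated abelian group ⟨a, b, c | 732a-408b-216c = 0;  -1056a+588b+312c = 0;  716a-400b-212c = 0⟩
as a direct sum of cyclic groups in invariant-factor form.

rank_ℚ(R)=3; free=3−3=0
SNF(R) diag = [4, 12, 12] → torsion [4, 12, 12]

Answer: M ≅ ℤ/4 ⊕ ℤ/12 ⊕ ℤ/12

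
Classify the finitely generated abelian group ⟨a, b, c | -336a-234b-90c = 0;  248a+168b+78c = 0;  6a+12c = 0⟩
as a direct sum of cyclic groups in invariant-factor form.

rank_ℚ(R)=3; free=3−3=0
SNF(R) diag = [2, 6, 18] → torsion [2, 6, 18]

Answer: M ≅ ℤ/2 ⊕ ℤ/6 ⊕ ℤ/18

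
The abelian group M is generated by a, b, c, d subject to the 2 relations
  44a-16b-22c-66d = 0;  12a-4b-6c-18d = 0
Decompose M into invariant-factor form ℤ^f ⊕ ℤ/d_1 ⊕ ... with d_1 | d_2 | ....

Answer: M ≅ ℤ^2 ⊕ ℤ/2 ⊕ ℤ/4

Derivation:
rank_ℚ(R)=2; free=4−2=2
SNF(R) diag = [2, 4] → torsion [2, 4]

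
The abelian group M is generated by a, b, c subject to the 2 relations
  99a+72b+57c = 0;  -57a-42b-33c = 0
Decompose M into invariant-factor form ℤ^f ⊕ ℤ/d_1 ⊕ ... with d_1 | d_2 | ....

Answer: M ≅ ℤ^1 ⊕ ℤ/3 ⊕ ℤ/6

Derivation:
rank_ℚ(R)=2; free=3−2=1
SNF(R) diag = [3, 6] → torsion [3, 6]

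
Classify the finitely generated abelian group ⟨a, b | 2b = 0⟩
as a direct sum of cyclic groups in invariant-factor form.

rank_ℚ(R)=1; free=2−1=1
SNF(R) diag = [2] → torsion [2]

Answer: M ≅ ℤ^1 ⊕ ℤ/2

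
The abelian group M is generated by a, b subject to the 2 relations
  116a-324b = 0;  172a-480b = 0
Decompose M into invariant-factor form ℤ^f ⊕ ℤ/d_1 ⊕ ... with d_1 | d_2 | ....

rank_ℚ(R)=2; free=2−2=0
SNF(R) diag = [4, 12] → torsion [4, 12]

Answer: M ≅ ℤ/4 ⊕ ℤ/12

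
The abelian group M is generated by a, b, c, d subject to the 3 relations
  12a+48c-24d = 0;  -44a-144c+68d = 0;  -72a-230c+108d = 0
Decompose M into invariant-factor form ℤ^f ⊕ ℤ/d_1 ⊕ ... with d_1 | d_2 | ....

Answer: M ≅ ℤ^1 ⊕ ℤ/2 ⊕ ℤ/4 ⊕ ℤ/12

Derivation:
rank_ℚ(R)=3; free=4−3=1
SNF(R) diag = [2, 4, 12] → torsion [2, 4, 12]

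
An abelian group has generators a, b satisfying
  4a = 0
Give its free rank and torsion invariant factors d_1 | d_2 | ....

rank_ℚ(R)=1; free=2−1=1
SNF(R) diag = [4] → torsion [4]

Answer: M ≅ ℤ^1 ⊕ ℤ/4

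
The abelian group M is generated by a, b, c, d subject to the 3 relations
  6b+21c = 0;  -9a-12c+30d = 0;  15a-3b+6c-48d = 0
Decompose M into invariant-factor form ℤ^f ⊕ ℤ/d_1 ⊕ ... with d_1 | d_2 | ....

rank_ℚ(R)=3; free=4−3=1
SNF(R) diag = [3, 3, 3] → torsion [3, 3, 3]

Answer: M ≅ ℤ^1 ⊕ ℤ/3 ⊕ ℤ/3 ⊕ ℤ/3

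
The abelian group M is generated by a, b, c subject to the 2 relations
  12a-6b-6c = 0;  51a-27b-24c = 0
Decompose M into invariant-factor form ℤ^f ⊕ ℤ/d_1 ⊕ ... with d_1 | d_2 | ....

rank_ℚ(R)=2; free=3−2=1
SNF(R) diag = [3, 6] → torsion [3, 6]

Answer: M ≅ ℤ^1 ⊕ ℤ/3 ⊕ ℤ/6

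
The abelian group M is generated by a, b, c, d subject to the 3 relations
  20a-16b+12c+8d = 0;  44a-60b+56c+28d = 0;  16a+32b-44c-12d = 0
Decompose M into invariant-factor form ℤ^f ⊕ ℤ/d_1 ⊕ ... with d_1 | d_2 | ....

rank_ℚ(R)=3; free=4−3=1
SNF(R) diag = [4, 4, 4] → torsion [4, 4, 4]

Answer: M ≅ ℤ^1 ⊕ ℤ/4 ⊕ ℤ/4 ⊕ ℤ/4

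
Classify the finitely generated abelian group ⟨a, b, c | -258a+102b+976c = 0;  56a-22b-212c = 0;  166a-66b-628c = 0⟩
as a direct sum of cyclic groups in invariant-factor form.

Answer: M ≅ ℤ/2 ⊕ ℤ/2 ⊕ ℤ/4

Derivation:
rank_ℚ(R)=3; free=3−3=0
SNF(R) diag = [2, 2, 4] → torsion [2, 2, 4]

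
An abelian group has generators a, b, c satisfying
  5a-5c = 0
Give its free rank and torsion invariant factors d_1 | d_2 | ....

rank_ℚ(R)=1; free=3−1=2
SNF(R) diag = [5] → torsion [5]

Answer: M ≅ ℤ^2 ⊕ ℤ/5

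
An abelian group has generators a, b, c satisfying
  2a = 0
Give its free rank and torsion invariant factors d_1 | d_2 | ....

rank_ℚ(R)=1; free=3−1=2
SNF(R) diag = [2] → torsion [2]

Answer: M ≅ ℤ^2 ⊕ ℤ/2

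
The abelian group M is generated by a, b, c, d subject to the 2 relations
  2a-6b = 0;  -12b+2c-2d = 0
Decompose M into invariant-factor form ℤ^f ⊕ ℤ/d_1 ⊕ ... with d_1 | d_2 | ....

rank_ℚ(R)=2; free=4−2=2
SNF(R) diag = [2, 2] → torsion [2, 2]

Answer: M ≅ ℤ^2 ⊕ ℤ/2 ⊕ ℤ/2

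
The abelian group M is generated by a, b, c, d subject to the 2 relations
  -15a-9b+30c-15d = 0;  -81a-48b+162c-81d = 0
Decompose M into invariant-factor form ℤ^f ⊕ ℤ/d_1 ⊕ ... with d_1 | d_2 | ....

rank_ℚ(R)=2; free=4−2=2
SNF(R) diag = [3, 3] → torsion [3, 3]

Answer: M ≅ ℤ^2 ⊕ ℤ/3 ⊕ ℤ/3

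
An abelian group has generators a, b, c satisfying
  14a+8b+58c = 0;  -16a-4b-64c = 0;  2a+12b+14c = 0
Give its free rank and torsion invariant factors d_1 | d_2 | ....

rank_ℚ(R)=3; free=3−3=0
SNF(R) diag = [2, 4, 8] → torsion [2, 4, 8]

Answer: M ≅ ℤ/2 ⊕ ℤ/4 ⊕ ℤ/8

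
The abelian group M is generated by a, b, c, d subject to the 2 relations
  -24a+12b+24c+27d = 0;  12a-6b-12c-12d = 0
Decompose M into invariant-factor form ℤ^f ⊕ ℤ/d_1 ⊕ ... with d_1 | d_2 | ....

Answer: M ≅ ℤ^2 ⊕ ℤ/3 ⊕ ℤ/6

Derivation:
rank_ℚ(R)=2; free=4−2=2
SNF(R) diag = [3, 6] → torsion [3, 6]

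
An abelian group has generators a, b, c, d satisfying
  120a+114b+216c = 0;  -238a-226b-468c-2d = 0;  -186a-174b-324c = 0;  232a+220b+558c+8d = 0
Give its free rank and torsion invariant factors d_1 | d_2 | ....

rank_ℚ(R)=4; free=4−4=0
SNF(R) diag = [2, 6, 18, 54] → torsion [2, 6, 18, 54]

Answer: M ≅ ℤ/2 ⊕ ℤ/6 ⊕ ℤ/18 ⊕ ℤ/54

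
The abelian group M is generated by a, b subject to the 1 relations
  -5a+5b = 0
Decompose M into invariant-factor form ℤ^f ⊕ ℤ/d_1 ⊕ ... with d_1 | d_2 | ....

rank_ℚ(R)=1; free=2−1=1
SNF(R) diag = [5] → torsion [5]

Answer: M ≅ ℤ^1 ⊕ ℤ/5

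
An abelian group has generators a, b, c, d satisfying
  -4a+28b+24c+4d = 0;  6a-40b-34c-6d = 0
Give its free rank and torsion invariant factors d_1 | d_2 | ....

rank_ℚ(R)=2; free=4−2=2
SNF(R) diag = [2, 4] → torsion [2, 4]

Answer: M ≅ ℤ^2 ⊕ ℤ/2 ⊕ ℤ/4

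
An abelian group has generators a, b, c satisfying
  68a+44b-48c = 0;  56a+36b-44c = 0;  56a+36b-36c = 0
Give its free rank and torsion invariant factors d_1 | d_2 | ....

Answer: M ≅ ℤ/4 ⊕ ℤ/4 ⊕ ℤ/8

Derivation:
rank_ℚ(R)=3; free=3−3=0
SNF(R) diag = [4, 4, 8] → torsion [4, 4, 8]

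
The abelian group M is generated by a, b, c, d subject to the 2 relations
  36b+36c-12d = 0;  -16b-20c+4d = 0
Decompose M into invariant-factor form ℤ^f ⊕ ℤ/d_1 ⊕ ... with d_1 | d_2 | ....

Answer: M ≅ ℤ^2 ⊕ ℤ/4 ⊕ ℤ/12

Derivation:
rank_ℚ(R)=2; free=4−2=2
SNF(R) diag = [4, 12] → torsion [4, 12]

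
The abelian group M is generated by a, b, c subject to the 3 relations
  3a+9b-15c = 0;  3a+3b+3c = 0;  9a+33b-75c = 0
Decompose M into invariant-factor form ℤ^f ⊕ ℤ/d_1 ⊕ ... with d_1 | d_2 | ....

rank_ℚ(R)=3; free=3−3=0
SNF(R) diag = [3, 6, 12] → torsion [3, 6, 12]

Answer: M ≅ ℤ/3 ⊕ ℤ/6 ⊕ ℤ/12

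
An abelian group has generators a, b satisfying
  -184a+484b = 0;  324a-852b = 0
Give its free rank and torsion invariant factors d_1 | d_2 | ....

Answer: M ≅ ℤ/4 ⊕ ℤ/12

Derivation:
rank_ℚ(R)=2; free=2−2=0
SNF(R) diag = [4, 12] → torsion [4, 12]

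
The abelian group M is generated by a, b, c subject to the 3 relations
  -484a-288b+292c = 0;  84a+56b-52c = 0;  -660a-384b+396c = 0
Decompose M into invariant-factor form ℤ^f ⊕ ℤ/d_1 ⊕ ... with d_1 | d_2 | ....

Answer: M ≅ ℤ/4 ⊕ ℤ/8 ⊕ ℤ/24

Derivation:
rank_ℚ(R)=3; free=3−3=0
SNF(R) diag = [4, 8, 24] → torsion [4, 8, 24]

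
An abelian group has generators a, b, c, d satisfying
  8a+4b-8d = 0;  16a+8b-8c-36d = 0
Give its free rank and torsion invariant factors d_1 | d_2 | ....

Answer: M ≅ ℤ^2 ⊕ ℤ/4 ⊕ ℤ/4

Derivation:
rank_ℚ(R)=2; free=4−2=2
SNF(R) diag = [4, 4] → torsion [4, 4]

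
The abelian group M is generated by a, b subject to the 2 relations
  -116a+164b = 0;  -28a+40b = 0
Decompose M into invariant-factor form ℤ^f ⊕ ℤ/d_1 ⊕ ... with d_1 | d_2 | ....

rank_ℚ(R)=2; free=2−2=0
SNF(R) diag = [4, 12] → torsion [4, 12]

Answer: M ≅ ℤ/4 ⊕ ℤ/12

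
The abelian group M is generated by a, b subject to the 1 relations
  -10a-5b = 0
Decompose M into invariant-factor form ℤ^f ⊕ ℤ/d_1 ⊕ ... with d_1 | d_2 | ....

rank_ℚ(R)=1; free=2−1=1
SNF(R) diag = [5] → torsion [5]

Answer: M ≅ ℤ^1 ⊕ ℤ/5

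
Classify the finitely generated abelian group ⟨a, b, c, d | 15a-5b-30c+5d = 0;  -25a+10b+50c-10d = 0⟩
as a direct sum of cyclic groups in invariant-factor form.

rank_ℚ(R)=2; free=4−2=2
SNF(R) diag = [5, 5] → torsion [5, 5]

Answer: M ≅ ℤ^2 ⊕ ℤ/5 ⊕ ℤ/5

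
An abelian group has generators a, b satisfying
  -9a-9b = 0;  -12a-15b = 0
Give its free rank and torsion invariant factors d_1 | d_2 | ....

Answer: M ≅ ℤ/3 ⊕ ℤ/9

Derivation:
rank_ℚ(R)=2; free=2−2=0
SNF(R) diag = [3, 9] → torsion [3, 9]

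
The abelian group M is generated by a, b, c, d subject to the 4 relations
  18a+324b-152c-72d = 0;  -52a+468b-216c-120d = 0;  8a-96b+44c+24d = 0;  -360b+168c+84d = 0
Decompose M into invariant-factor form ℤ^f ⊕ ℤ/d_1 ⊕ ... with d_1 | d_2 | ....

Answer: M ≅ ℤ/2 ⊕ ℤ/4 ⊕ ℤ/12 ⊕ ℤ/12

Derivation:
rank_ℚ(R)=4; free=4−4=0
SNF(R) diag = [2, 4, 12, 12] → torsion [2, 4, 12, 12]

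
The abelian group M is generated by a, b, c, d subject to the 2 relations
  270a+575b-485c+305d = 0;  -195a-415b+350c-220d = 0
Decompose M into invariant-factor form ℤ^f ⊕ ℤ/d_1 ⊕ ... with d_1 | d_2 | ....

rank_ℚ(R)=2; free=4−2=2
SNF(R) diag = [5, 5] → torsion [5, 5]

Answer: M ≅ ℤ^2 ⊕ ℤ/5 ⊕ ℤ/5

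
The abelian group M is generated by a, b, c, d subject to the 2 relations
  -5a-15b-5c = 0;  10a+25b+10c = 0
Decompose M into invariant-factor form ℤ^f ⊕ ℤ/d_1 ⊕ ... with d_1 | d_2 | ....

rank_ℚ(R)=2; free=4−2=2
SNF(R) diag = [5, 5] → torsion [5, 5]

Answer: M ≅ ℤ^2 ⊕ ℤ/5 ⊕ ℤ/5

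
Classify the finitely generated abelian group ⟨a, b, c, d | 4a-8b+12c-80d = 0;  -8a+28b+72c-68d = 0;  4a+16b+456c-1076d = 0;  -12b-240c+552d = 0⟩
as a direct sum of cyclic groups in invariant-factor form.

Answer: M ≅ ℤ/4 ⊕ ℤ/12 ⊕ ℤ/36 ⊕ ℤ/108

Derivation:
rank_ℚ(R)=4; free=4−4=0
SNF(R) diag = [4, 12, 36, 108] → torsion [4, 12, 36, 108]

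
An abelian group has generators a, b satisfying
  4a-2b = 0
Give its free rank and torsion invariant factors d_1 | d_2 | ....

Answer: M ≅ ℤ^1 ⊕ ℤ/2

Derivation:
rank_ℚ(R)=1; free=2−1=1
SNF(R) diag = [2] → torsion [2]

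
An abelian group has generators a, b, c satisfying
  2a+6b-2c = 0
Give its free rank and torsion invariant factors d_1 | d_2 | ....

rank_ℚ(R)=1; free=3−1=2
SNF(R) diag = [2] → torsion [2]

Answer: M ≅ ℤ^2 ⊕ ℤ/2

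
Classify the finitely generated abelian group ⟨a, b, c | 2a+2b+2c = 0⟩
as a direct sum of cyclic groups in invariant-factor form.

Answer: M ≅ ℤ^2 ⊕ ℤ/2

Derivation:
rank_ℚ(R)=1; free=3−1=2
SNF(R) diag = [2] → torsion [2]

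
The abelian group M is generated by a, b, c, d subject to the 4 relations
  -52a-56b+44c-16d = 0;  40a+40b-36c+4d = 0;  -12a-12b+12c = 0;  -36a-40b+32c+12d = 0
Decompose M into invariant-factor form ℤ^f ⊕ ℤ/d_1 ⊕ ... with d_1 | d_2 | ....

rank_ℚ(R)=4; free=4−4=0
SNF(R) diag = [4, 4, 12, 24] → torsion [4, 4, 12, 24]

Answer: M ≅ ℤ/4 ⊕ ℤ/4 ⊕ ℤ/12 ⊕ ℤ/24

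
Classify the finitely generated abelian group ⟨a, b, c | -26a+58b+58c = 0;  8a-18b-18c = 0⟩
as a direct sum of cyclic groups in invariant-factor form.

Answer: M ≅ ℤ^1 ⊕ ℤ/2 ⊕ ℤ/2

Derivation:
rank_ℚ(R)=2; free=3−2=1
SNF(R) diag = [2, 2] → torsion [2, 2]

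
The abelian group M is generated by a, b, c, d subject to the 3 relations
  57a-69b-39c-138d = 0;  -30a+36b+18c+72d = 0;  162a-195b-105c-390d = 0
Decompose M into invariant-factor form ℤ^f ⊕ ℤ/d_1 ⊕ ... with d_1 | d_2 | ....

rank_ℚ(R)=3; free=4−3=1
SNF(R) diag = [3, 3, 6] → torsion [3, 3, 6]

Answer: M ≅ ℤ^1 ⊕ ℤ/3 ⊕ ℤ/3 ⊕ ℤ/6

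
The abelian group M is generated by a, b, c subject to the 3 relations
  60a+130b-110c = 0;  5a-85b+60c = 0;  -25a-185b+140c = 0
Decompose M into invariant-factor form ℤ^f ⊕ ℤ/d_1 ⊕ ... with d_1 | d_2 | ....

Answer: M ≅ ℤ/5 ⊕ ℤ/10 ⊕ ℤ/30

Derivation:
rank_ℚ(R)=3; free=3−3=0
SNF(R) diag = [5, 10, 30] → torsion [5, 10, 30]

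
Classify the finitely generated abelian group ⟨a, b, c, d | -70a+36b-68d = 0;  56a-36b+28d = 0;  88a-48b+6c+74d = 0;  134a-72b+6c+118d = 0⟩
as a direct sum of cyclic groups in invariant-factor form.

Answer: M ≅ ℤ/2 ⊕ ℤ/6 ⊕ ℤ/12 ⊕ ℤ/12

Derivation:
rank_ℚ(R)=4; free=4−4=0
SNF(R) diag = [2, 6, 12, 12] → torsion [2, 6, 12, 12]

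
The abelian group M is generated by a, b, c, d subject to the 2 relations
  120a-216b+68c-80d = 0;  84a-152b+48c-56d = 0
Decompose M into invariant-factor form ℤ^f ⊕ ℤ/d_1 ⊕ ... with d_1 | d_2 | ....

Answer: M ≅ ℤ^2 ⊕ ℤ/4 ⊕ ℤ/4

Derivation:
rank_ℚ(R)=2; free=4−2=2
SNF(R) diag = [4, 4] → torsion [4, 4]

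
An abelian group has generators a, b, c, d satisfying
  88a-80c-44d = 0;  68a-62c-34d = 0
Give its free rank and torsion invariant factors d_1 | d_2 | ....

rank_ℚ(R)=2; free=4−2=2
SNF(R) diag = [2, 4] → torsion [2, 4]

Answer: M ≅ ℤ^2 ⊕ ℤ/2 ⊕ ℤ/4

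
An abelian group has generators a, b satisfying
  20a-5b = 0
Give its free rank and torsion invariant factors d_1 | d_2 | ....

rank_ℚ(R)=1; free=2−1=1
SNF(R) diag = [5] → torsion [5]

Answer: M ≅ ℤ^1 ⊕ ℤ/5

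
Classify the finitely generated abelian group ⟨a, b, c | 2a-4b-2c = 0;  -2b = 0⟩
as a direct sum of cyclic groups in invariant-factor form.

Answer: M ≅ ℤ^1 ⊕ ℤ/2 ⊕ ℤ/2

Derivation:
rank_ℚ(R)=2; free=3−2=1
SNF(R) diag = [2, 2] → torsion [2, 2]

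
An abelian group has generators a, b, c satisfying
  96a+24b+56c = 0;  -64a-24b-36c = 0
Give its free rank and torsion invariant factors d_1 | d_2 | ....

rank_ℚ(R)=2; free=3−2=1
SNF(R) diag = [4, 8] → torsion [4, 8]

Answer: M ≅ ℤ^1 ⊕ ℤ/4 ⊕ ℤ/8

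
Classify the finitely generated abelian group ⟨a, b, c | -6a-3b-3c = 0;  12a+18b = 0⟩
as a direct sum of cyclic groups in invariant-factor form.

rank_ℚ(R)=2; free=3−2=1
SNF(R) diag = [3, 6] → torsion [3, 6]

Answer: M ≅ ℤ^1 ⊕ ℤ/3 ⊕ ℤ/6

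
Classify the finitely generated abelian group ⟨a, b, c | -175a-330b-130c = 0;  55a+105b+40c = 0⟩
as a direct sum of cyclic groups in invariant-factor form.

rank_ℚ(R)=2; free=3−2=1
SNF(R) diag = [5, 15] → torsion [5, 15]

Answer: M ≅ ℤ^1 ⊕ ℤ/5 ⊕ ℤ/15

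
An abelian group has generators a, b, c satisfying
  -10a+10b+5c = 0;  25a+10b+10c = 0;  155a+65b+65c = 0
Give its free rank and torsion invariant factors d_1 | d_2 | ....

rank_ℚ(R)=3; free=3−3=0
SNF(R) diag = [5, 5, 15] → torsion [5, 5, 15]

Answer: M ≅ ℤ/5 ⊕ ℤ/5 ⊕ ℤ/15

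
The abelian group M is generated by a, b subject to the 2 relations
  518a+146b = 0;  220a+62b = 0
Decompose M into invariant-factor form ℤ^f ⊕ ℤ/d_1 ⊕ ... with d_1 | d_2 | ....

rank_ℚ(R)=2; free=2−2=0
SNF(R) diag = [2, 2] → torsion [2, 2]

Answer: M ≅ ℤ/2 ⊕ ℤ/2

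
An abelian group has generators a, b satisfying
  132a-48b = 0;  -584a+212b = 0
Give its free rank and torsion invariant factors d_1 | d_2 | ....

rank_ℚ(R)=2; free=2−2=0
SNF(R) diag = [4, 12] → torsion [4, 12]

Answer: M ≅ ℤ/4 ⊕ ℤ/12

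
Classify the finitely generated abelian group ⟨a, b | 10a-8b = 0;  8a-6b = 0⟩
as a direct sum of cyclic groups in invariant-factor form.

rank_ℚ(R)=2; free=2−2=0
SNF(R) diag = [2, 2] → torsion [2, 2]

Answer: M ≅ ℤ/2 ⊕ ℤ/2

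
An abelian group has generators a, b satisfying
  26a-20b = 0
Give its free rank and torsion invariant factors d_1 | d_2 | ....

rank_ℚ(R)=1; free=2−1=1
SNF(R) diag = [2] → torsion [2]

Answer: M ≅ ℤ^1 ⊕ ℤ/2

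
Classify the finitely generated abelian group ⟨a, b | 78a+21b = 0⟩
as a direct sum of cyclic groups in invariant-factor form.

Answer: M ≅ ℤ^1 ⊕ ℤ/3

Derivation:
rank_ℚ(R)=1; free=2−1=1
SNF(R) diag = [3] → torsion [3]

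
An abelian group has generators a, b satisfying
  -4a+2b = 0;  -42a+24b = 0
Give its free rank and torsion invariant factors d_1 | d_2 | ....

Answer: M ≅ ℤ/2 ⊕ ℤ/6

Derivation:
rank_ℚ(R)=2; free=2−2=0
SNF(R) diag = [2, 6] → torsion [2, 6]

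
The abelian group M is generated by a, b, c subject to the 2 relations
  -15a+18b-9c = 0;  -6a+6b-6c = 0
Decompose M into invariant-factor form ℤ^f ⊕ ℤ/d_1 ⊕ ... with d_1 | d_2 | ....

Answer: M ≅ ℤ^1 ⊕ ℤ/3 ⊕ ℤ/6

Derivation:
rank_ℚ(R)=2; free=3−2=1
SNF(R) diag = [3, 6] → torsion [3, 6]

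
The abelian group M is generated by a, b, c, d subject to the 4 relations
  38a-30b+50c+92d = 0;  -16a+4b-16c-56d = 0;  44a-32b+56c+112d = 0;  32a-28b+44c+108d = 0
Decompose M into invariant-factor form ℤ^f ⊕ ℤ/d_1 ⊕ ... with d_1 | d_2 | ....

rank_ℚ(R)=4; free=4−4=0
SNF(R) diag = [2, 4, 12, 36] → torsion [2, 4, 12, 36]

Answer: M ≅ ℤ/2 ⊕ ℤ/4 ⊕ ℤ/12 ⊕ ℤ/36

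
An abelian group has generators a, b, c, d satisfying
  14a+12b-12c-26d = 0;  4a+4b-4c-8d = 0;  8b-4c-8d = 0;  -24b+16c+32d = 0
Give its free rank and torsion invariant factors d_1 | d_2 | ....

Answer: M ≅ ℤ/2 ⊕ ℤ/4 ⊕ ℤ/4 ⊕ ℤ/8

Derivation:
rank_ℚ(R)=4; free=4−4=0
SNF(R) diag = [2, 4, 4, 8] → torsion [2, 4, 4, 8]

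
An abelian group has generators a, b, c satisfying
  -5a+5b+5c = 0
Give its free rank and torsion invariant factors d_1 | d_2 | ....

rank_ℚ(R)=1; free=3−1=2
SNF(R) diag = [5] → torsion [5]

Answer: M ≅ ℤ^2 ⊕ ℤ/5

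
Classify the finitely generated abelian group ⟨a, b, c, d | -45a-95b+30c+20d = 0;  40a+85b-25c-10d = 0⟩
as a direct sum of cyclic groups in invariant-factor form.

rank_ℚ(R)=2; free=4−2=2
SNF(R) diag = [5, 5] → torsion [5, 5]

Answer: M ≅ ℤ^2 ⊕ ℤ/5 ⊕ ℤ/5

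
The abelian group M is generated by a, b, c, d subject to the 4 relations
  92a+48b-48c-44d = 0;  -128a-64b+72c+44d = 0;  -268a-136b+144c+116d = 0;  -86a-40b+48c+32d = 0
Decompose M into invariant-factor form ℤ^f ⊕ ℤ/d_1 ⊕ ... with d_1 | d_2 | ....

rank_ℚ(R)=4; free=4−4=0
SNF(R) diag = [2, 4, 8, 24] → torsion [2, 4, 8, 24]

Answer: M ≅ ℤ/2 ⊕ ℤ/4 ⊕ ℤ/8 ⊕ ℤ/24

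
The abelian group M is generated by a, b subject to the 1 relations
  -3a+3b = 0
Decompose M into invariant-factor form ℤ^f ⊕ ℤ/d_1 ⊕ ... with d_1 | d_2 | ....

rank_ℚ(R)=1; free=2−1=1
SNF(R) diag = [3] → torsion [3]

Answer: M ≅ ℤ^1 ⊕ ℤ/3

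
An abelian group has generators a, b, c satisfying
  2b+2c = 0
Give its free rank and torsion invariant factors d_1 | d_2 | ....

Answer: M ≅ ℤ^2 ⊕ ℤ/2

Derivation:
rank_ℚ(R)=1; free=3−1=2
SNF(R) diag = [2] → torsion [2]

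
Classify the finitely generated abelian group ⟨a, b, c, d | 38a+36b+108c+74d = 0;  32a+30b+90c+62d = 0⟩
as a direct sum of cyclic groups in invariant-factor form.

rank_ℚ(R)=2; free=4−2=2
SNF(R) diag = [2, 6] → torsion [2, 6]

Answer: M ≅ ℤ^2 ⊕ ℤ/2 ⊕ ℤ/6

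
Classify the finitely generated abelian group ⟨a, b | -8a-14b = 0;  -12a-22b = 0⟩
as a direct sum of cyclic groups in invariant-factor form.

rank_ℚ(R)=2; free=2−2=0
SNF(R) diag = [2, 4] → torsion [2, 4]

Answer: M ≅ ℤ/2 ⊕ ℤ/4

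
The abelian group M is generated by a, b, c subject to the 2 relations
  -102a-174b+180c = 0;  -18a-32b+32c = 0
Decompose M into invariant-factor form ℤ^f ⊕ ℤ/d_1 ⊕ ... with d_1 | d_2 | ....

Answer: M ≅ ℤ^1 ⊕ ℤ/2 ⊕ ℤ/6

Derivation:
rank_ℚ(R)=2; free=3−2=1
SNF(R) diag = [2, 6] → torsion [2, 6]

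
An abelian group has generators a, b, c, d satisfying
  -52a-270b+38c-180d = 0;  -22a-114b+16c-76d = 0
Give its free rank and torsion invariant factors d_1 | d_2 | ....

Answer: M ≅ ℤ^2 ⊕ ℤ/2 ⊕ ℤ/2

Derivation:
rank_ℚ(R)=2; free=4−2=2
SNF(R) diag = [2, 2] → torsion [2, 2]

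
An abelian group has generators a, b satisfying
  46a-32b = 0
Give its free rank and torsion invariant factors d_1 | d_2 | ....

Answer: M ≅ ℤ^1 ⊕ ℤ/2

Derivation:
rank_ℚ(R)=1; free=2−1=1
SNF(R) diag = [2] → torsion [2]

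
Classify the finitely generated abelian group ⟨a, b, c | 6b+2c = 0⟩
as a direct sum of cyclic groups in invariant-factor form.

rank_ℚ(R)=1; free=3−1=2
SNF(R) diag = [2] → torsion [2]

Answer: M ≅ ℤ^2 ⊕ ℤ/2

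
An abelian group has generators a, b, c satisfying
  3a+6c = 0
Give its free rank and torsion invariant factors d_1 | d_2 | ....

Answer: M ≅ ℤ^2 ⊕ ℤ/3

Derivation:
rank_ℚ(R)=1; free=3−1=2
SNF(R) diag = [3] → torsion [3]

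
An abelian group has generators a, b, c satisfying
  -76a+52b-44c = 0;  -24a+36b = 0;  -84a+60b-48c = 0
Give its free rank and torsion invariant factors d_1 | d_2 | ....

rank_ℚ(R)=3; free=3−3=0
SNF(R) diag = [4, 12, 36] → torsion [4, 12, 36]

Answer: M ≅ ℤ/4 ⊕ ℤ/12 ⊕ ℤ/36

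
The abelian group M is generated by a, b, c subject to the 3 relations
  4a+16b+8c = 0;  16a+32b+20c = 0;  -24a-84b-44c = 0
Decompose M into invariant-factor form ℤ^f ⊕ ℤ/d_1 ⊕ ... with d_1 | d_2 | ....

rank_ℚ(R)=3; free=3−3=0
SNF(R) diag = [4, 4, 4] → torsion [4, 4, 4]

Answer: M ≅ ℤ/4 ⊕ ℤ/4 ⊕ ℤ/4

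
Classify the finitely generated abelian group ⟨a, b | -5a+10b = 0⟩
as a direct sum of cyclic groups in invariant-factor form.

rank_ℚ(R)=1; free=2−1=1
SNF(R) diag = [5] → torsion [5]

Answer: M ≅ ℤ^1 ⊕ ℤ/5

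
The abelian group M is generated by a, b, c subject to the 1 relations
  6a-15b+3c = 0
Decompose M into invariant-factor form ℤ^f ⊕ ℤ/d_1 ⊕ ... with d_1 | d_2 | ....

Answer: M ≅ ℤ^2 ⊕ ℤ/3

Derivation:
rank_ℚ(R)=1; free=3−1=2
SNF(R) diag = [3] → torsion [3]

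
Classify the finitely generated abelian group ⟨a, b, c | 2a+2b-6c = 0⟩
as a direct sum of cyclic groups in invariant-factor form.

Answer: M ≅ ℤ^2 ⊕ ℤ/2

Derivation:
rank_ℚ(R)=1; free=3−1=2
SNF(R) diag = [2] → torsion [2]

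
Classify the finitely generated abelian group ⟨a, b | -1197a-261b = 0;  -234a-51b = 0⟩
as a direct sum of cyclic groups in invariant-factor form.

Answer: M ≅ ℤ/3 ⊕ ℤ/9

Derivation:
rank_ℚ(R)=2; free=2−2=0
SNF(R) diag = [3, 9] → torsion [3, 9]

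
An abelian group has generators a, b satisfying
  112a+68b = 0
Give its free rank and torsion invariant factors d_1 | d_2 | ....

rank_ℚ(R)=1; free=2−1=1
SNF(R) diag = [4] → torsion [4]

Answer: M ≅ ℤ^1 ⊕ ℤ/4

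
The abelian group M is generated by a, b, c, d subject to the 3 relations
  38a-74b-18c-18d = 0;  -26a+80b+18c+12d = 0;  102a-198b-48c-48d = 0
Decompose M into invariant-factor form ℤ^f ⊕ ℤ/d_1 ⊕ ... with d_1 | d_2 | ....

Answer: M ≅ ℤ^1 ⊕ ℤ/2 ⊕ ℤ/6 ⊕ ℤ/6

Derivation:
rank_ℚ(R)=3; free=4−3=1
SNF(R) diag = [2, 6, 6] → torsion [2, 6, 6]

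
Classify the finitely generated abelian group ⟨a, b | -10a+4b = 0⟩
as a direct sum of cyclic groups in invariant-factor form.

rank_ℚ(R)=1; free=2−1=1
SNF(R) diag = [2] → torsion [2]

Answer: M ≅ ℤ^1 ⊕ ℤ/2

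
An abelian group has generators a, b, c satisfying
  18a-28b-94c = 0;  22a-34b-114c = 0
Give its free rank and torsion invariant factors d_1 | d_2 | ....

Answer: M ≅ ℤ^1 ⊕ ℤ/2 ⊕ ℤ/2

Derivation:
rank_ℚ(R)=2; free=3−2=1
SNF(R) diag = [2, 2] → torsion [2, 2]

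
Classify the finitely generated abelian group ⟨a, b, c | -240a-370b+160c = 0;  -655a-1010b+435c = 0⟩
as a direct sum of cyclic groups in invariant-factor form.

rank_ℚ(R)=2; free=3−2=1
SNF(R) diag = [5, 10] → torsion [5, 10]

Answer: M ≅ ℤ^1 ⊕ ℤ/5 ⊕ ℤ/10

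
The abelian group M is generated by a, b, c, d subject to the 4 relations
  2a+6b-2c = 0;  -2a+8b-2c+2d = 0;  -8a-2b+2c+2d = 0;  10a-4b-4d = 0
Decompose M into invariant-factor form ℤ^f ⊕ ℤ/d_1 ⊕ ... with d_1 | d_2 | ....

Answer: M ≅ ℤ/2 ⊕ ℤ/2 ⊕ ℤ/2 ⊕ ℤ/2

Derivation:
rank_ℚ(R)=4; free=4−4=0
SNF(R) diag = [2, 2, 2, 2] → torsion [2, 2, 2, 2]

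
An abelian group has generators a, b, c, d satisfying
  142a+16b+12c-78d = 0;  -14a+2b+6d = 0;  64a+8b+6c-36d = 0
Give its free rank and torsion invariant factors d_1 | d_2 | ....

Answer: M ≅ ℤ^1 ⊕ ℤ/2 ⊕ ℤ/2 ⊕ ℤ/6

Derivation:
rank_ℚ(R)=3; free=4−3=1
SNF(R) diag = [2, 2, 6] → torsion [2, 2, 6]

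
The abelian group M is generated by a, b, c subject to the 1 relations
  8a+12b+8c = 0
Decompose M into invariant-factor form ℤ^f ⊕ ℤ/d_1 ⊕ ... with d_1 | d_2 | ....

rank_ℚ(R)=1; free=3−1=2
SNF(R) diag = [4] → torsion [4]

Answer: M ≅ ℤ^2 ⊕ ℤ/4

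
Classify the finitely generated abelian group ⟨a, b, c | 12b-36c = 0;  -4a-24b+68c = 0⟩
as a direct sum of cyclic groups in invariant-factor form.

rank_ℚ(R)=2; free=3−2=1
SNF(R) diag = [4, 12] → torsion [4, 12]

Answer: M ≅ ℤ^1 ⊕ ℤ/4 ⊕ ℤ/12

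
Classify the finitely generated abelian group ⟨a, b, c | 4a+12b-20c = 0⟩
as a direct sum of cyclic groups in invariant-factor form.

rank_ℚ(R)=1; free=3−1=2
SNF(R) diag = [4] → torsion [4]

Answer: M ≅ ℤ^2 ⊕ ℤ/4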